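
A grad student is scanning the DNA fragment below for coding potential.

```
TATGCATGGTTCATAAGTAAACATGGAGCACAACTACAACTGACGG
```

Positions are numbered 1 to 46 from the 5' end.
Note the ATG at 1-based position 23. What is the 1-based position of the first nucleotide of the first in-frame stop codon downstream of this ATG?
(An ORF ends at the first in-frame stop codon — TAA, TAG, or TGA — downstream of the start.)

41

Codons from position 23: ATG (23–25), GAG (26–28), CAC (29–31), AAC (32–34), TAC (35–37), AAC (38–40), TGA (41–43).
TGA is a stop codon; it begins at position 41.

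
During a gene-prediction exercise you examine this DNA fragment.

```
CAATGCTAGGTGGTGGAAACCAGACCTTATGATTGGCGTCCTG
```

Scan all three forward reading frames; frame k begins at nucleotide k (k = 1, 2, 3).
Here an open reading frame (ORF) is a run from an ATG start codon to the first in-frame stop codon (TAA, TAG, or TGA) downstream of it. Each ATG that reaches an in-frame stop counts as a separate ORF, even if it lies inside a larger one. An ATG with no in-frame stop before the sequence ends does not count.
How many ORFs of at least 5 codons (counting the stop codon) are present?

1

Frame 1: CAA TGC TAG GTG GTG GAA ACC AGA CCT TAT GAT TGG CGT CCT — no ATG→stop ORF.
Frame 2: AAT GCT AGG TGG TGG AAA CCA GAC CTT ATG ATT GGC GTC CTG — no ATG→stop ORF.
Frame 3: ATG CTA GGT GGT GGA AAC CAG ACC TTA TGA TTG GCG TCC — ATG at 3, stop TGA at 30 → 30 nt.
ORFs ≥ 5 codons: frame 3 3–32 (10 codons). Count = 1.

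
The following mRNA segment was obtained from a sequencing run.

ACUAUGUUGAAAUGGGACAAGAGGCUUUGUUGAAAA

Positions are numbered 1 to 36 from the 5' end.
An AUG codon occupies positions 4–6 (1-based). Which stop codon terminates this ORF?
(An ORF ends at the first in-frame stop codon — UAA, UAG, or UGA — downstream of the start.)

UGA

Codons from position 4: AUG (4–6), UUG (7–9), AAA (10–12), UGG (13–15), GAC (16–18), AAG (19–21), AGG (22–24), CUU (25–27), UGU (28–30), UGA (31–33).
The first in-frame stop codon is UGA.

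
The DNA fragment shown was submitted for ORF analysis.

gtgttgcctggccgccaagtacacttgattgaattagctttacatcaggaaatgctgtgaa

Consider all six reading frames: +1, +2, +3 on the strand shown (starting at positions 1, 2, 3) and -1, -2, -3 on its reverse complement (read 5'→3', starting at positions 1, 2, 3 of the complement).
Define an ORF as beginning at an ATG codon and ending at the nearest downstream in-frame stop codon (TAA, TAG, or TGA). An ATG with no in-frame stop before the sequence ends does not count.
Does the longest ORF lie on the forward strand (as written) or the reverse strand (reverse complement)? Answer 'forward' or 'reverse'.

Reverse complement (5'→3'): TTCACAGCATTTCCTGATGTAAAGCTAATTCAATCAAGTGTACTTGGCGGCCAGGCAACAC
Frame +1: GTG TTG CCT GGC CGC CAA GTA CAC TTG ATT GAA TTA GCT TTA CAT CAG GAA ATG CTG TGA — ATG at 52, stop TGA at 58 → 9 nt.
Frame +2: TGT TGC CTG GCC GCC AAG TAC ACT TGA TTG AAT TAG CTT TAC ATC AGG AAA TGC TGT GAA — no ATG→stop ORF.
Frame +3: GTT GCC TGG CCG CCA AGT ACA CTT GAT TGA ATT AGC TTT ACA TCA GGA AAT GCT GTG — no ATG→stop ORF.
Frame -1: TTC ACA GCA TTT CCT GAT GTA AAG CTA ATT CAA TCA AGT GTA CTT GGC GGC CAG GCA ACA — no ATG→stop ORF.
Frame -2: TCA CAG CAT TTC CTG ATG TAA AGC TAA TTC AAT CAA GTG TAC TTG GCG GCC AGG CAA CAC — ATG at 17, stop TAA at 20 → 6 nt.
Frame -3: CAC AGC ATT TCC TGA TGT AAA GCT AAT TCA ATC AAG TGT ACT TGG CGG CCA GGC AAC — no ATG→stop ORF.
Forward-strand max 9 nt; reverse-strand max 6 nt. The forward strand has the longer ORF.

forward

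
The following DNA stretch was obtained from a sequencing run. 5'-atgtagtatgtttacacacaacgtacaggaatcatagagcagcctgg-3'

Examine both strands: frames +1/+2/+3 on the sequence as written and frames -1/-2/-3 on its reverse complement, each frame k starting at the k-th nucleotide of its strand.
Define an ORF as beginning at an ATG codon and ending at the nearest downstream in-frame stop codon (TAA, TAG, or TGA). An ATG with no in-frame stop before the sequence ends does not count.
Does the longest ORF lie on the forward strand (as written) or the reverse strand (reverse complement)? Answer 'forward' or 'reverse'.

forward

Reverse complement (5'→3'): CCAGGCTGCTCTATGATTCCTGTACGTTGTGTGTAAACATACTACAT
Frame +1: ATG TAG TAT GTT TAC ACA CAA CGT ACA GGA ATC ATA GAG CAG CCT — ATG at 1, stop TAG at 4 → 6 nt.
Frame +2: TGT AGT ATG TTT ACA CAC AAC GTA CAG GAA TCA TAG AGC AGC CTG — ATG at 8, stop TAG at 35 → 30 nt.
Frame +3: GTA GTA TGT TTA CAC ACA ACG TAC AGG AAT CAT AGA GCA GCC TGG — no ATG→stop ORF.
Frame -1: CCA GGC TGC TCT ATG ATT CCT GTA CGT TGT GTG TAA ACA TAC TAC — ATG at 13, stop TAA at 34 → 24 nt.
Frame -2: CAG GCT GCT CTA TGA TTC CTG TAC GTT GTG TGT AAA CAT ACT ACA — no ATG→stop ORF.
Frame -3: AGG CTG CTC TAT GAT TCC TGT ACG TTG TGT GTA AAC ATA CTA CAT — no ATG→stop ORF.
Forward-strand max 30 nt; reverse-strand max 24 nt. The forward strand has the longer ORF.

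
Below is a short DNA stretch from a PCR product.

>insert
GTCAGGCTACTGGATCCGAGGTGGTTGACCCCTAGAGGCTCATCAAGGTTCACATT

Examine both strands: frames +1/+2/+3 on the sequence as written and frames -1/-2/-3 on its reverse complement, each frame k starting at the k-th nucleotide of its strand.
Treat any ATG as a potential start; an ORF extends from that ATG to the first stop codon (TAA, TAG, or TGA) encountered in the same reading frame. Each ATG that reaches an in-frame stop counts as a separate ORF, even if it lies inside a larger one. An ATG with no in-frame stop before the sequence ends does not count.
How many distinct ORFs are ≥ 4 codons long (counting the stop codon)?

Reverse complement (5'→3'): AATGTGAACCTTGATGAGCCTCTAGGGGTCAACCACCTCGGATCCAGTAGCCTGAC
Frame +1: GTC AGG CTA CTG GAT CCG AGG TGG TTG ACC CCT AGA GGC TCA TCA AGG TTC ACA — no ATG→stop ORF.
Frame +2: TCA GGC TAC TGG ATC CGA GGT GGT TGA CCC CTA GAG GCT CAT CAA GGT TCA CAT — no ATG→stop ORF.
Frame +3: CAG GCT ACT GGA TCC GAG GTG GTT GAC CCC TAG AGG CTC ATC AAG GTT CAC ATT — no ATG→stop ORF.
Frame -1: AAT GTG AAC CTT GAT GAG CCT CTA GGG GTC AAC CAC CTC GGA TCC AGT AGC CTG — no ATG→stop ORF.
Frame -2: ATG TGA ACC TTG ATG AGC CTC TAG GGG TCA ACC ACC TCG GAT CCA GTA GCC TGA — ATG at 2, stop TGA at 5 → 6 nt; ATG at 14, stop TAG at 23 → 12 nt.
Frame -3: TGT GAA CCT TGA TGA GCC TCT AGG GGT CAA CCA CCT CGG ATC CAG TAG CCT GAC — no ATG→stop ORF.
ORFs ≥ 4 codons: frame -2 14–25 (4 codons). Count = 1.

1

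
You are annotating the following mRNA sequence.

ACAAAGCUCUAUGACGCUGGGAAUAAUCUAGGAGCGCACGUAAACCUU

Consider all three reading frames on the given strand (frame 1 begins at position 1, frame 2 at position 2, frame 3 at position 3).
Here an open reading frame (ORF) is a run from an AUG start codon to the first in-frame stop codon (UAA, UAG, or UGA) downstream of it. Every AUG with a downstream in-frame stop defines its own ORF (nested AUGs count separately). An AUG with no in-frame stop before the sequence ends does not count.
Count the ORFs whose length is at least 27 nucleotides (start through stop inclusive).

0

Frame 1: ACA AAG CUC UAU GAC GCU GGG AAU AAU CUA GGA GCG CAC GUA AAC CUU — no AUG→stop ORF.
Frame 2: CAA AGC UCU AUG ACG CUG GGA AUA AUC UAG GAG CGC ACG UAA ACC — AUG at 11, stop UAG at 29 → 21 nt.
Frame 3: AAA GCU CUA UGA CGC UGG GAA UAA UCU AGG AGC GCA CGU AAA CCU — no AUG→stop ORF.
No ORF reaches 27 nucleotides. Count = 0.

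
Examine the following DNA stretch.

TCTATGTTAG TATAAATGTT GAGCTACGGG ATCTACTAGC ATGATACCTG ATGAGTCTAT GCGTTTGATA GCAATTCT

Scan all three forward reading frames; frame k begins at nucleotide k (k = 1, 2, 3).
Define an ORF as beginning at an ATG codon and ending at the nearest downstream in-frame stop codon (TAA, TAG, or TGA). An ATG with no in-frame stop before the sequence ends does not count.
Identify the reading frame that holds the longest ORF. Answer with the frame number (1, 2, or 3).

1

Frame 1: TCT ATG TTA GTA TAA ATG TTG AGC TAC GGG ATC TAC TAG CAT GAT ACC TGA TGA GTC TAT GCG TTT GAT AGC AAT TCT — ATG at 4, stop TAA at 13 → 12 nt; ATG at 16, stop TAG at 37 → 24 nt.
Frame 2: CTA TGT TAG TAT AAA TGT TGA GCT ACG GGA TCT ACT AGC ATG ATA CCT GAT GAG TCT ATG CGT TTG ATA GCA ATT — no ATG→stop ORF.
Frame 3: TAT GTT AGT ATA AAT GTT GAG CTA CGG GAT CTA CTA GCA TGA TAC CTG ATG AGT CTA TGC GTT TGA TAG CAA TTC — ATG at 51, stop TGA at 66 → 18 nt.
Longest ORF is 24 nt in frame 1 (positions 16–39).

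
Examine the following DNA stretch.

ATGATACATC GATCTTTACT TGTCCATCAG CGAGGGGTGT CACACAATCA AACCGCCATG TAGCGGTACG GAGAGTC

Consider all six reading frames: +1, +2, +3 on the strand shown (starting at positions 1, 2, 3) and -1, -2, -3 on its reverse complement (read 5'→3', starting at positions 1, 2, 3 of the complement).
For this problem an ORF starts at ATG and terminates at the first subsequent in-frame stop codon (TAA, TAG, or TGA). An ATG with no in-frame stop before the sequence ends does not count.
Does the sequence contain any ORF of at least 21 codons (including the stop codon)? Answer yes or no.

yes

Reverse complement (5'→3'): GACTCTCCGTACCGCTACATGGCGGTTTGATTGTGTGACACCCCTCGCTGATGGACAAGTAAAGATCGATGTATCAT
Frame +1: ATG ATA CAT CGA TCT TTA CTT GTC CAT CAG CGA GGG GTG TCA CAC AAT CAA ACC GCC ATG TAG CGG TAC GGA GAG — ATG at 1, stop TAG at 61 → 63 nt; ATG at 58, stop TAG at 61 → 6 nt.
Frame +2: TGA TAC ATC GAT CTT TAC TTG TCC ATC AGC GAG GGG TGT CAC ACA ATC AAA CCG CCA TGT AGC GGT ACG GAG AGT — no ATG→stop ORF.
Frame +3: GAT ACA TCG ATC TTT ACT TGT CCA TCA GCG AGG GGT GTC ACA CAA TCA AAC CGC CAT GTA GCG GTA CGG AGA GTC — no ATG→stop ORF.
Frame -1: GAC TCT CCG TAC CGC TAC ATG GCG GTT TGA TTG TGT GAC ACC CCT CGC TGA TGG ACA AGT AAA GAT CGA TGT ATC — ATG at 19, stop TGA at 28 → 12 nt.
Frame -2: ACT CTC CGT ACC GCT ACA TGG CGG TTT GAT TGT GTG ACA CCC CTC GCT GAT GGA CAA GTA AAG ATC GAT GTA TCA — no ATG→stop ORF.
Frame -3: CTC TCC GTA CCG CTA CAT GGC GGT TTG ATT GTG TGA CAC CCC TCG CTG ATG GAC AAG TAA AGA TCG ATG TAT CAT — ATG at 51, stop TAA at 60 → 12 nt.
Frame +1 has an ORF of 21 codons (positions 1–63) ≥ 21, so yes.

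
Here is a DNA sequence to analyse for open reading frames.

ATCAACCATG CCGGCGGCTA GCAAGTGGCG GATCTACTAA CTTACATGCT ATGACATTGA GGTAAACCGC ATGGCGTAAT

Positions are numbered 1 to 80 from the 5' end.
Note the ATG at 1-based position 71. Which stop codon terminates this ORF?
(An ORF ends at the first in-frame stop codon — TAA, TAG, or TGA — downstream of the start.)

Codons from position 71: ATG (71–73), GCG (74–76), TAA (77–79).
The first in-frame stop codon is TAA.

TAA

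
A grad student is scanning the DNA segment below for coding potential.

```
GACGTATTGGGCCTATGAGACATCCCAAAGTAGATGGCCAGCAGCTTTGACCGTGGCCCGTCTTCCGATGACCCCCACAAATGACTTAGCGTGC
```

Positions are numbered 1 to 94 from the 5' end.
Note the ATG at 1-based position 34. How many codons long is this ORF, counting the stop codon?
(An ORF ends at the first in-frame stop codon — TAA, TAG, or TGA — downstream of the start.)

17

Codons from position 34: ATG (34–36), GCC (37–39), AGC (40–42), AGC (43–45), TTT (46–48), GAC (49–51), CGT (52–54), GGC (55–57), CCG (58–60), TCT (61–63), TCC (64–66), GAT (67–69), GAC (70–72), CCC (73–75), CAC (76–78), AAA (79–81), TGA (82–84).
TGA is the first in-frame stop; that's 17 codons including the stop.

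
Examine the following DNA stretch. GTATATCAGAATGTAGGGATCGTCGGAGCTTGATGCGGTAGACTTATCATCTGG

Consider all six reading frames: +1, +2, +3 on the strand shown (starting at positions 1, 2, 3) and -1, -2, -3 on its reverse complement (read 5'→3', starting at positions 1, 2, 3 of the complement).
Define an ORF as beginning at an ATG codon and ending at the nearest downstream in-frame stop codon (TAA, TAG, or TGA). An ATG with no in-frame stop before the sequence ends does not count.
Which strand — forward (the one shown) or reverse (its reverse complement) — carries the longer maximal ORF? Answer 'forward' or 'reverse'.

Reverse complement (5'→3'): CCAGATGATAAGTCTACCGCATCAAGCTCCGACGATCCCTACATTCTGATATAC
Frame +1: GTA TAT CAG AAT GTA GGG ATC GTC GGA GCT TGA TGC GGT AGA CTT ATC ATC TGG — no ATG→stop ORF.
Frame +2: TAT ATC AGA ATG TAG GGA TCG TCG GAG CTT GAT GCG GTA GAC TTA TCA TCT — ATG at 11, stop TAG at 14 → 6 nt.
Frame +3: ATA TCA GAA TGT AGG GAT CGT CGG AGC TTG ATG CGG TAG ACT TAT CAT CTG — ATG at 33, stop TAG at 39 → 9 nt.
Frame -1: CCA GAT GAT AAG TCT ACC GCA TCA AGC TCC GAC GAT CCC TAC ATT CTG ATA TAC — no ATG→stop ORF.
Frame -2: CAG ATG ATA AGT CTA CCG CAT CAA GCT CCG ACG ATC CCT ACA TTC TGA TAT — ATG at 5, stop TGA at 47 → 45 nt.
Frame -3: AGA TGA TAA GTC TAC CGC ATC AAG CTC CGA CGA TCC CTA CAT TCT GAT ATA — no ATG→stop ORF.
Forward-strand max 9 nt; reverse-strand max 45 nt. The reverse strand has the longer ORF.

reverse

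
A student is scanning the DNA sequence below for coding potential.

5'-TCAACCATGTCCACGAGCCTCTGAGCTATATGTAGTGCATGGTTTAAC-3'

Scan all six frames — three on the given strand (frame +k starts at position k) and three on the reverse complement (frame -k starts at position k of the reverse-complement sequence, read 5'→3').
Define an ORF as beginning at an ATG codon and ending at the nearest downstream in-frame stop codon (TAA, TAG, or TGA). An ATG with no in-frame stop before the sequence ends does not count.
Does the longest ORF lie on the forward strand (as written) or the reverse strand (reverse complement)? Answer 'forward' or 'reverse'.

forward

Reverse complement (5'→3'): GTTAAACCATGCACTACATATAGCTCAGAGGCTCGTGGACATGGTTGA
Frame +1: TCA ACC ATG TCC ACG AGC CTC TGA GCT ATA TGT AGT GCA TGG TTT AAC — ATG at 7, stop TGA at 22 → 18 nt.
Frame +2: CAA CCA TGT CCA CGA GCC TCT GAG CTA TAT GTA GTG CAT GGT TTA — no ATG→stop ORF.
Frame +3: AAC CAT GTC CAC GAG CCT CTG AGC TAT ATG TAG TGC ATG GTT TAA — ATG at 30, stop TAG at 33 → 6 nt; ATG at 39, stop TAA at 45 → 9 nt.
Frame -1: GTT AAA CCA TGC ACT ACA TAT AGC TCA GAG GCT CGT GGA CAT GGT TGA — no ATG→stop ORF.
Frame -2: TTA AAC CAT GCA CTA CAT ATA GCT CAG AGG CTC GTG GAC ATG GTT — no ATG→stop ORF.
Frame -3: TAA ACC ATG CAC TAC ATA TAG CTC AGA GGC TCG TGG ACA TGG TTG — ATG at 9, stop TAG at 21 → 15 nt.
Forward-strand max 18 nt; reverse-strand max 15 nt. The forward strand has the longer ORF.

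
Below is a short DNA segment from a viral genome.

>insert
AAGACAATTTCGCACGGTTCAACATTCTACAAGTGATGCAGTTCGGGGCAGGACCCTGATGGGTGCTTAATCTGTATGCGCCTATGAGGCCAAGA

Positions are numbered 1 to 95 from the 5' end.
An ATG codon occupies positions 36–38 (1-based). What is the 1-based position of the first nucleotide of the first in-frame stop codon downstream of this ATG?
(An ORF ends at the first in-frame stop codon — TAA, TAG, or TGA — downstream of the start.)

Codons from position 36: ATG (36–38), CAG (39–41), TTC (42–44), GGG (45–47), GCA (48–50), GGA (51–53), CCC (54–56), TGA (57–59).
TGA is a stop codon; it begins at position 57.

57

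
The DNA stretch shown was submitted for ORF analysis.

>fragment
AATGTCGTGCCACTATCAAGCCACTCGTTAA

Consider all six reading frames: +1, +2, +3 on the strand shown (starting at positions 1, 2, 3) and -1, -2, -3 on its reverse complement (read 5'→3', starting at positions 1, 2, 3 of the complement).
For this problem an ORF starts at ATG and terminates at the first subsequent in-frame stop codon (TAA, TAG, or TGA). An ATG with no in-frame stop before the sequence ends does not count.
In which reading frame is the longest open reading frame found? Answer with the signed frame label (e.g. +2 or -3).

+2

Reverse complement (5'→3'): TTAACGAGTGGCTTGATAGTGGCACGACATT
Frame +1: AAT GTC GTG CCA CTA TCA AGC CAC TCG TTA — no ATG→stop ORF.
Frame +2: ATG TCG TGC CAC TAT CAA GCC ACT CGT TAA — ATG at 2, stop TAA at 29 → 30 nt.
Frame +3: TGT CGT GCC ACT ATC AAG CCA CTC GTT — no ATG→stop ORF.
Frame -1: TTA ACG AGT GGC TTG ATA GTG GCA CGA CAT — no ATG→stop ORF.
Frame -2: TAA CGA GTG GCT TGA TAG TGG CAC GAC ATT — no ATG→stop ORF.
Frame -3: AAC GAG TGG CTT GAT AGT GGC ACG ACA — no ATG→stop ORF.
Longest ORF is 30 nt in frame +2 (positions 2–31).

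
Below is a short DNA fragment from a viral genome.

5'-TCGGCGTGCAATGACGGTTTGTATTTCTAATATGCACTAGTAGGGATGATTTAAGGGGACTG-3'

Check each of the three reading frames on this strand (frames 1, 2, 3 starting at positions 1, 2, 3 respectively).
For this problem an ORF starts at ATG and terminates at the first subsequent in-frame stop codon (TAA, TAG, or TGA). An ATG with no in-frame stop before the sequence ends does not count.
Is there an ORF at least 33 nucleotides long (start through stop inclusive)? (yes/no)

Frame 1: TCG GCG TGC AAT GAC GGT TTG TAT TTC TAA TAT GCA CTA GTA GGG ATG ATT TAA GGG GAC — ATG at 46, stop TAA at 52 → 9 nt.
Frame 2: CGG CGT GCA ATG ACG GTT TGT ATT TCT AAT ATG CAC TAG TAG GGA TGA TTT AAG GGG ACT — ATG at 11, stop TAG at 38 → 30 nt; ATG at 32, stop TAG at 38 → 9 nt.
Frame 3: GGC GTG CAA TGA CGG TTT GTA TTT CTA ATA TGC ACT AGT AGG GAT GAT TTA AGG GGA CTG — no ATG→stop ORF.
Largest ORF found is 30 nucleotides < 33, so no.

no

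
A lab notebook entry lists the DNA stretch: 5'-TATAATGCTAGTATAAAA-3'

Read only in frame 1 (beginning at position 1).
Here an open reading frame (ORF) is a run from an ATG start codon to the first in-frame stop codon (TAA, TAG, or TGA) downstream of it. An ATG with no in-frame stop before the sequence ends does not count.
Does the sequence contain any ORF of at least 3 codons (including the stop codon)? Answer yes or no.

no

Frame 1: TAT AAT GCT AGT ATA AAA — no ATG→stop ORF.
Largest ORF found is 0 codons < 3, so no.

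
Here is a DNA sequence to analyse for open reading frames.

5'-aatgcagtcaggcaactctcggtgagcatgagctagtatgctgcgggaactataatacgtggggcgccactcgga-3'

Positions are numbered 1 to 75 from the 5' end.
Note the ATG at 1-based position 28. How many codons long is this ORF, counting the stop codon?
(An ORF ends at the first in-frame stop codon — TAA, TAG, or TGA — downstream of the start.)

Codons from position 28: ATG (28–30), AGC (31–33), TAG (34–36).
TAG is the first in-frame stop; that's 3 codons including the stop.

3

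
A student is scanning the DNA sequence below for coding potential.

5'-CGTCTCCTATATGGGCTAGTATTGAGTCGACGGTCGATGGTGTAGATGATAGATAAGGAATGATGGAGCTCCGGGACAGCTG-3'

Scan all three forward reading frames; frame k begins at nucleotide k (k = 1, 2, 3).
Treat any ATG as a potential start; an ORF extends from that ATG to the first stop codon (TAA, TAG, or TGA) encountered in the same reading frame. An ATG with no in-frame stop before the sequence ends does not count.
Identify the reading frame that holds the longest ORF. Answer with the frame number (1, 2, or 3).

1

Frame 1: CGT CTC CTA TAT GGG CTA GTA TTG AGT CGA CGG TCG ATG GTG TAG ATG ATA GAT AAG GAA TGA TGG AGC TCC GGG ACA GCT — ATG at 37, stop TAG at 43 → 9 nt; ATG at 46, stop TGA at 61 → 18 nt.
Frame 2: GTC TCC TAT ATG GGC TAG TAT TGA GTC GAC GGT CGA TGG TGT AGA TGA TAG ATA AGG AAT GAT GGA GCT CCG GGA CAG CTG — ATG at 11, stop TAG at 17 → 9 nt.
Frame 3: TCT CCT ATA TGG GCT AGT ATT GAG TCG ACG GTC GAT GGT GTA GAT GAT AGA TAA GGA ATG ATG GAG CTC CGG GAC AGC — no ATG→stop ORF.
Longest ORF is 18 nt in frame 1 (positions 46–63).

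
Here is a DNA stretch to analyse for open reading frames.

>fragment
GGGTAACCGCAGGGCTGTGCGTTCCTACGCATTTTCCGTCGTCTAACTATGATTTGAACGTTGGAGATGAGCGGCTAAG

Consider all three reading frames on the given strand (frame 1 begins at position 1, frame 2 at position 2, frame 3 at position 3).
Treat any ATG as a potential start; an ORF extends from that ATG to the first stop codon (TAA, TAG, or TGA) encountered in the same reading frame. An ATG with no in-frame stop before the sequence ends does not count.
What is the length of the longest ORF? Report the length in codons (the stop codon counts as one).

Frame 1: GGG TAA CCG CAG GGC TGT GCG TTC CTA CGC ATT TTC CGT CGT CTA ACT ATG ATT TGA ACG TTG GAG ATG AGC GGC TAA — ATG at 49, stop TGA at 55 → 9 nt; ATG at 67, stop TAA at 76 → 12 nt.
Frame 2: GGT AAC CGC AGG GCT GTG CGT TCC TAC GCA TTT TCC GTC GTC TAA CTA TGA TTT GAA CGT TGG AGA TGA GCG GCT AAG — no ATG→stop ORF.
Frame 3: GTA ACC GCA GGG CTG TGC GTT CCT ACG CAT TTT CCG TCG TCT AAC TAT GAT TTG AAC GTT GGA GAT GAG CGG CTA — no ATG→stop ORF.
Longest: frame 1, positions 67–78, 12 nt = 4 codons = 3 aa. → 4 codons.

4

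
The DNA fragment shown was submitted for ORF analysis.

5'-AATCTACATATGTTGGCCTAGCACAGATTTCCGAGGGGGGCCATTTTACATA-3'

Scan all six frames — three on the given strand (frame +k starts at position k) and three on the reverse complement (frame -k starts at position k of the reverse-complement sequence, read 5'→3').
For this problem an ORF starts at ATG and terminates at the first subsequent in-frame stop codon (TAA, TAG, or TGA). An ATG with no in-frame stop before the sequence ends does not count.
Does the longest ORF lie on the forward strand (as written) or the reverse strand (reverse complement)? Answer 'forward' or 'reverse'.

Reverse complement (5'→3'): TATGTAAAATGGCCCCCCTCGGAAATCTGTGCTAGGCCAACATATGTAGATT
Frame +1: AAT CTA CAT ATG TTG GCC TAG CAC AGA TTT CCG AGG GGG GCC ATT TTA CAT — ATG at 10, stop TAG at 19 → 12 nt.
Frame +2: ATC TAC ATA TGT TGG CCT AGC ACA GAT TTC CGA GGG GGG CCA TTT TAC ATA — no ATG→stop ORF.
Frame +3: TCT ACA TAT GTT GGC CTA GCA CAG ATT TCC GAG GGG GGC CAT TTT ACA — no ATG→stop ORF.
Frame -1: TAT GTA AAA TGG CCC CCC TCG GAA ATC TGT GCT AGG CCA ACA TAT GTA GAT — no ATG→stop ORF.
Frame -2: ATG TAA AAT GGC CCC CCT CGG AAA TCT GTG CTA GGC CAA CAT ATG TAG ATT — ATG at 2, stop TAA at 5 → 6 nt; ATG at 44, stop TAG at 47 → 6 nt.
Frame -3: TGT AAA ATG GCC CCC CTC GGA AAT CTG TGC TAG GCC AAC ATA TGT AGA — ATG at 9, stop TAG at 33 → 27 nt.
Forward-strand max 12 nt; reverse-strand max 27 nt. The reverse strand has the longer ORF.

reverse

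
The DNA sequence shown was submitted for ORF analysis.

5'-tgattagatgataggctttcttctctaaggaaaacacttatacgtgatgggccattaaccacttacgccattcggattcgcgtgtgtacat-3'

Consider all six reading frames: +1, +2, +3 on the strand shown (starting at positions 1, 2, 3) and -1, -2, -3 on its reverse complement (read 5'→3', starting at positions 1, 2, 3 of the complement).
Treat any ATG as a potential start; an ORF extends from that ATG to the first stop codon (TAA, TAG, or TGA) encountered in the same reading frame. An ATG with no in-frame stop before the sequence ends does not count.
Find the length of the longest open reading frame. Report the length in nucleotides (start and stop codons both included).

54

Reverse complement (5'→3'): ATGTACACACGCGAATCCGAATGGCGTAAGTGGTTAATGGCCCATCACGTATAAGTGTTTTCCTTAGAGAAGAAAGCCTATCATCTAATCA
Frame +1: TGA TTA GAT GAT AGG CTT TCT TCT CTA AGG AAA ACA CTT ATA CGT GAT GGG CCA TTA ACC ACT TAC GCC ATT CGG ATT CGC GTG TGT ACA — no ATG→stop ORF.
Frame +2: GAT TAG ATG ATA GGC TTT CTT CTC TAA GGA AAA CAC TTA TAC GTG ATG GGC CAT TAA CCA CTT ACG CCA TTC GGA TTC GCG TGT GTA CAT — ATG at 8, stop TAA at 26 → 21 nt; ATG at 47, stop TAA at 56 → 12 nt.
Frame +3: ATT AGA TGA TAG GCT TTC TTC TCT AAG GAA AAC ACT TAT ACG TGA TGG GCC ATT AAC CAC TTA CGC CAT TCG GAT TCG CGT GTG TAC — no ATG→stop ORF.
Frame -1: ATG TAC ACA CGC GAA TCC GAA TGG CGT AAG TGG TTA ATG GCC CAT CAC GTA TAA GTG TTT TCC TTA GAG AAG AAA GCC TAT CAT CTA ATC — ATG at 1, stop TAA at 52 → 54 nt; ATG at 37, stop TAA at 52 → 18 nt.
Frame -2: TGT ACA CAC GCG AAT CCG AAT GGC GTA AGT GGT TAA TGG CCC ATC ACG TAT AAG TGT TTT CCT TAG AGA AGA AAG CCT ATC ATC TAA TCA — no ATG→stop ORF.
Frame -3: GTA CAC ACG CGA ATC CGA ATG GCG TAA GTG GTT AAT GGC CCA TCA CGT ATA AGT GTT TTC CTT AGA GAA GAA AGC CTA TCA TCT AAT — ATG at 21, stop TAA at 27 → 9 nt.
Longest: frame -1, positions 1–54, 54 nt = 18 codons = 17 aa. → 54 nucleotides.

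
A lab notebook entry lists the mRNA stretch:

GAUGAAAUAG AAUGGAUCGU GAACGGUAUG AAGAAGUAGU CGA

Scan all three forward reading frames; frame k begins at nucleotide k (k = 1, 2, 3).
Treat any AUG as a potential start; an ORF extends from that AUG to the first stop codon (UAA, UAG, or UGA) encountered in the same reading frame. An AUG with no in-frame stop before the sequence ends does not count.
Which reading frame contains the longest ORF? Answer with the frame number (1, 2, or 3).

Frame 1: GAU GAA AUA GAA UGG AUC GUG AAC GGU AUG AAG AAG UAG UCG — AUG at 28, stop UAG at 37 → 12 nt.
Frame 2: AUG AAA UAG AAU GGA UCG UGA ACG GUA UGA AGA AGU AGU CGA — AUG at 2, stop UAG at 8 → 9 nt.
Frame 3: UGA AAU AGA AUG GAU CGU GAA CGG UAU GAA GAA GUA GUC — no AUG→stop ORF.
Longest ORF is 12 nt in frame 1 (positions 28–39).

1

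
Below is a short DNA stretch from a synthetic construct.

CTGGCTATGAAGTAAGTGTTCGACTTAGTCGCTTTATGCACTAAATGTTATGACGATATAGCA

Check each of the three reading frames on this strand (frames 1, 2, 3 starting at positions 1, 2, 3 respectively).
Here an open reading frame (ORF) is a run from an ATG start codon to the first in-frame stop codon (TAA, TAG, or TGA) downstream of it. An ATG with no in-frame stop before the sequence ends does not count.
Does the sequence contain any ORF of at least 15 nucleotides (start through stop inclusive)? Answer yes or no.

Frame 1: CTG GCT ATG AAG TAA GTG TTC GAC TTA GTC GCT TTA TGC ACT AAA TGT TAT GAC GAT ATA GCA — ATG at 7, stop TAA at 13 → 9 nt.
Frame 2: TGG CTA TGA AGT AAG TGT TCG ACT TAG TCG CTT TAT GCA CTA AAT GTT ATG ACG ATA TAG — ATG at 50, stop TAG at 59 → 12 nt.
Frame 3: GGC TAT GAA GTA AGT GTT CGA CTT AGT CGC TTT ATG CAC TAA ATG TTA TGA CGA TAT AGC — ATG at 36, stop TAA at 42 → 9 nt; ATG at 45, stop TGA at 51 → 9 nt.
Largest ORF found is 12 nucleotides < 15, so no.

no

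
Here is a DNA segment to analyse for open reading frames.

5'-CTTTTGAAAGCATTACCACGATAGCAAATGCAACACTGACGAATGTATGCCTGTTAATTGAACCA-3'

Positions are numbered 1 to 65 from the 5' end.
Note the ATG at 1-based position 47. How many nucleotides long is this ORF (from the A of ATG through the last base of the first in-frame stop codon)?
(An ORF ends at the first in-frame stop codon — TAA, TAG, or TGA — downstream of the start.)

Codons from position 47: ATG (47–49), CCT (50–52), GTT (53–55), AAT (56–58), TGA (59–61).
TGA is the first in-frame stop; ORF spans 47–61, 15 nucleotides.

15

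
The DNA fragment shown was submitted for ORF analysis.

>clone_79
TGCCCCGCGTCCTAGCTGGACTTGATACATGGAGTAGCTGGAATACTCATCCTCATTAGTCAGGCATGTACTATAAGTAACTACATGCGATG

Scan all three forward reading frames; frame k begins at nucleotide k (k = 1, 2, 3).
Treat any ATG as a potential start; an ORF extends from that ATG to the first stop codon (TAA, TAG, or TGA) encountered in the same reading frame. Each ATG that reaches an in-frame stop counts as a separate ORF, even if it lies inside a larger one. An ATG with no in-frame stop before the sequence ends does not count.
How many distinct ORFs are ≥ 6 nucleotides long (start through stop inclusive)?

Frame 1: TGC CCC GCG TCC TAG CTG GAC TTG ATA CAT GGA GTA GCT GGA ATA CTC ATC CTC ATT AGT CAG GCA TGT ACT ATA AGT AAC TAC ATG CGA — no ATG→stop ORF.
Frame 2: GCC CCG CGT CCT AGC TGG ACT TGA TAC ATG GAG TAG CTG GAA TAC TCA TCC TCA TTA GTC AGG CAT GTA CTA TAA GTA ACT ACA TGC GAT — ATG at 29, stop TAG at 35 → 9 nt.
Frame 3: CCC CGC GTC CTA GCT GGA CTT GAT ACA TGG AGT AGC TGG AAT ACT CAT CCT CAT TAG TCA GGC ATG TAC TAT AAG TAA CTA CAT GCG ATG — ATG at 66, stop TAA at 78 → 15 nt.
ORFs ≥ 6 nucleotides: frame 2 29–37 (9 nucleotides), frame 3 66–80 (15 nucleotides). Count = 2.

2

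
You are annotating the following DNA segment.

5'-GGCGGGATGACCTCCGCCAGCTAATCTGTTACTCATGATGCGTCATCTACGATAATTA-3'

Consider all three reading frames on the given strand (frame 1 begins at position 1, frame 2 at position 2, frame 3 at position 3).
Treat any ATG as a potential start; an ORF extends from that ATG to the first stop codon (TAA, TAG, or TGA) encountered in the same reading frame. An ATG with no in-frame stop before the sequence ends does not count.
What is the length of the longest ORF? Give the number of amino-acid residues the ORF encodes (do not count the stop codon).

Frame 1: GGC GGG ATG ACC TCC GCC AGC TAA TCT GTT ACT CAT GAT GCG TCA TCT ACG ATA ATT — ATG at 7, stop TAA at 22 → 18 nt.
Frame 2: GCG GGA TGA CCT CCG CCA GCT AAT CTG TTA CTC ATG ATG CGT CAT CTA CGA TAA TTA — ATG at 35, stop TAA at 53 → 21 nt; ATG at 38, stop TAA at 53 → 18 nt.
Frame 3: CGG GAT GAC CTC CGC CAG CTA ATC TGT TAC TCA TGA TGC GTC ATC TAC GAT AAT — no ATG→stop ORF.
Longest: frame 2, positions 35–55, 21 nt = 7 codons = 6 aa. → 6 amino acids.

6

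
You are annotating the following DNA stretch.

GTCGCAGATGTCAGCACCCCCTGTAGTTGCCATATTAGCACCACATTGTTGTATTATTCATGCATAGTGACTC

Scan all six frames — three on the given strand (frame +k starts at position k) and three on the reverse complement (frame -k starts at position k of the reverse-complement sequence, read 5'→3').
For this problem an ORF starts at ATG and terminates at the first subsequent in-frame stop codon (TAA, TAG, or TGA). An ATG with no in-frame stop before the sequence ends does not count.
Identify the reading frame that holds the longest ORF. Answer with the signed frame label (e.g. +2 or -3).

+2

Reverse complement (5'→3'): GAGTCACTATGCATGAATAATACAACAATGTGGTGCTAATATGGCAACTACAGGGGGTGCTGACATCTGCGAC
Frame +1: GTC GCA GAT GTC AGC ACC CCC TGT AGT TGC CAT ATT AGC ACC ACA TTG TTG TAT TAT TCA TGC ATA GTG ACT — no ATG→stop ORF.
Frame +2: TCG CAG ATG TCA GCA CCC CCT GTA GTT GCC ATA TTA GCA CCA CAT TGT TGT ATT ATT CAT GCA TAG TGA CTC — ATG at 8, stop TAG at 65 → 60 nt.
Frame +3: CGC AGA TGT CAG CAC CCC CTG TAG TTG CCA TAT TAG CAC CAC ATT GTT GTA TTA TTC ATG CAT AGT GAC — no ATG→stop ORF.
Frame -1: GAG TCA CTA TGC ATG AAT AAT ACA ACA ATG TGG TGC TAA TAT GGC AAC TAC AGG GGG TGC TGA CAT CTG CGA — ATG at 13, stop TAA at 37 → 27 nt; ATG at 28, stop TAA at 37 → 12 nt.
Frame -2: AGT CAC TAT GCA TGA ATA ATA CAA CAA TGT GGT GCT AAT ATG GCA ACT ACA GGG GGT GCT GAC ATC TGC GAC — no ATG→stop ORF.
Frame -3: GTC ACT ATG CAT GAA TAA TAC AAC AAT GTG GTG CTA ATA TGG CAA CTA CAG GGG GTG CTG ACA TCT GCG — ATG at 9, stop TAA at 18 → 12 nt.
Longest ORF is 60 nt in frame +2 (positions 8–67).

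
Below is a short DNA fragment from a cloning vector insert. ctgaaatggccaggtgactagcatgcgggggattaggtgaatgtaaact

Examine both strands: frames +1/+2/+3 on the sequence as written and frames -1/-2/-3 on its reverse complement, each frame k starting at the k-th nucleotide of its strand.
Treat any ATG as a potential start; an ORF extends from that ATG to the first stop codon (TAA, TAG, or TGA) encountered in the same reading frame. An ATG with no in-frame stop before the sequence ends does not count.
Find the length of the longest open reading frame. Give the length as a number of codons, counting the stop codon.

Reverse complement (5'→3'): AGTTTACATTCACCTAATCCCCCGCATGCTAGTCACCTGGCCATTTCAG
Frame +1: CTG AAA TGG CCA GGT GAC TAG CAT GCG GGG GAT TAG GTG AAT GTA AAC — no ATG→stop ORF.
Frame +2: TGA AAT GGC CAG GTG ACT AGC ATG CGG GGG ATT AGG TGA ATG TAA ACT — ATG at 23, stop TGA at 38 → 18 nt; ATG at 41, stop TAA at 44 → 6 nt.
Frame +3: GAA ATG GCC AGG TGA CTA GCA TGC GGG GGA TTA GGT GAA TGT AAA — ATG at 6, stop TGA at 15 → 12 nt.
Frame -1: AGT TTA CAT TCA CCT AAT CCC CCG CAT GCT AGT CAC CTG GCC ATT TCA — no ATG→stop ORF.
Frame -2: GTT TAC ATT CAC CTA ATC CCC CGC ATG CTA GTC ACC TGG CCA TTT CAG — no ATG→stop ORF.
Frame -3: TTT ACA TTC ACC TAA TCC CCC GCA TGC TAG TCA CCT GGC CAT TTC — no ATG→stop ORF.
Longest: frame +2, positions 23–40, 18 nt = 6 codons = 5 aa. → 6 codons.

6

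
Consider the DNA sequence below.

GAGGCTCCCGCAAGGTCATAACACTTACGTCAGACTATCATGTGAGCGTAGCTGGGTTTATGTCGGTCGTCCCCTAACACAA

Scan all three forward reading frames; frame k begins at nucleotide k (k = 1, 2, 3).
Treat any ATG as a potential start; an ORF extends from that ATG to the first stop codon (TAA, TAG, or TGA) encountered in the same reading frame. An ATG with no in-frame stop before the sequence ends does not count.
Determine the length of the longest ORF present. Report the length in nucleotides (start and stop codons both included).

18

Frame 1: GAG GCT CCC GCA AGG TCA TAA CAC TTA CGT CAG ACT ATC ATG TGA GCG TAG CTG GGT TTA TGT CGG TCG TCC CCT AAC ACA — ATG at 40, stop TGA at 43 → 6 nt.
Frame 2: AGG CTC CCG CAA GGT CAT AAC ACT TAC GTC AGA CTA TCA TGT GAG CGT AGC TGG GTT TAT GTC GGT CGT CCC CTA ACA CAA — no ATG→stop ORF.
Frame 3: GGC TCC CGC AAG GTC ATA ACA CTT ACG TCA GAC TAT CAT GTG AGC GTA GCT GGG TTT ATG TCG GTC GTC CCC TAA CAC — ATG at 60, stop TAA at 75 → 18 nt.
Longest: frame 3, positions 60–77, 18 nt = 6 codons = 5 aa. → 18 nucleotides.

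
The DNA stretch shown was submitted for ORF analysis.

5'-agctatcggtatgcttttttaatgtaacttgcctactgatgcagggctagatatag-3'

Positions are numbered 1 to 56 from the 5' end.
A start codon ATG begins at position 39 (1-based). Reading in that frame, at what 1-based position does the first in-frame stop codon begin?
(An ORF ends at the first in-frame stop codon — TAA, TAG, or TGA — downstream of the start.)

Codons from position 39: ATG (39–41), CAG (42–44), GGC (45–47), TAG (48–50).
TAG is a stop codon; it begins at position 48.

48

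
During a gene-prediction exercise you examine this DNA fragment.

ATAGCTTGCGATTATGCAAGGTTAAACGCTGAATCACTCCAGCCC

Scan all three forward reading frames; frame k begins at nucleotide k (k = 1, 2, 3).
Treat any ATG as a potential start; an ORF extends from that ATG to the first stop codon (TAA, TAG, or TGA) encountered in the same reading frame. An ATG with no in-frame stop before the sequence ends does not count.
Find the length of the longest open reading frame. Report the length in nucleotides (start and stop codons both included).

Frame 1: ATA GCT TGC GAT TAT GCA AGG TTA AAC GCT GAA TCA CTC CAG CCC — no ATG→stop ORF.
Frame 2: TAG CTT GCG ATT ATG CAA GGT TAA ACG CTG AAT CAC TCC AGC — ATG at 14, stop TAA at 23 → 12 nt.
Frame 3: AGC TTG CGA TTA TGC AAG GTT AAA CGC TGA ATC ACT CCA GCC — no ATG→stop ORF.
Longest: frame 2, positions 14–25, 12 nt = 4 codons = 3 aa. → 12 nucleotides.

12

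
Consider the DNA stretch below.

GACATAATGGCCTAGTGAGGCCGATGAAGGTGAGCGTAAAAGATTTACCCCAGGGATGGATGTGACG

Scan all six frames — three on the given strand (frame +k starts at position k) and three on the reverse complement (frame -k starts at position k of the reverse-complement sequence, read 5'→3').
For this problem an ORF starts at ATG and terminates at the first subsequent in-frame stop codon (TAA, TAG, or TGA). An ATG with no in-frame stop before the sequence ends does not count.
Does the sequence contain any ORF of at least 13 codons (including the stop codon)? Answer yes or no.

Reverse complement (5'→3'): CGTCACATCCATCCCTGGGGTAAATCTTTTACGCTCACCTTCATCGGCCTCACTAGGCCATTATGTC
Frame +1: GAC ATA ATG GCC TAG TGA GGC CGA TGA AGG TGA GCG TAA AAG ATT TAC CCC AGG GAT GGA TGT GAC — ATG at 7, stop TAG at 13 → 9 nt.
Frame +2: ACA TAA TGG CCT AGT GAG GCC GAT GAA GGT GAG CGT AAA AGA TTT ACC CCA GGG ATG GAT GTG ACG — no ATG→stop ORF.
Frame +3: CAT AAT GGC CTA GTG AGG CCG ATG AAG GTG AGC GTA AAA GAT TTA CCC CAG GGA TGG ATG TGA — ATG at 24, stop TGA at 63 → 42 nt; ATG at 60, stop TGA at 63 → 6 nt.
Frame -1: CGT CAC ATC CAT CCC TGG GGT AAA TCT TTT ACG CTC ACC TTC ATC GGC CTC ACT AGG CCA TTA TGT — no ATG→stop ORF.
Frame -2: GTC ACA TCC ATC CCT GGG GTA AAT CTT TTA CGC TCA CCT TCA TCG GCC TCA CTA GGC CAT TAT GTC — no ATG→stop ORF.
Frame -3: TCA CAT CCA TCC CTG GGG TAA ATC TTT TAC GCT CAC CTT CAT CGG CCT CAC TAG GCC ATT ATG — no ATG→stop ORF.
Frame +3 has an ORF of 14 codons (positions 24–65) ≥ 13, so yes.

yes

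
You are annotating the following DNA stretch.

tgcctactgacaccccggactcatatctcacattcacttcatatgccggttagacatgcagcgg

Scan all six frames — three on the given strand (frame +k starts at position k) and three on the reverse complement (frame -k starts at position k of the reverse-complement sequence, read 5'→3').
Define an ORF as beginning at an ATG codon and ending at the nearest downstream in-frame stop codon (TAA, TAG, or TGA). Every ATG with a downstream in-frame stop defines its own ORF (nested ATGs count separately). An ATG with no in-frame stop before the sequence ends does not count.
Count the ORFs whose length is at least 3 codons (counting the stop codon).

Reverse complement (5'→3'): CCGCTGCATGTCTAACCGGCATATGAAGTGAATGTGAGATATGAGTCCGGGGTGTCAGTAGGCA
Frame +1: TGC CTA CTG ACA CCC CGG ACT CAT ATC TCA CAT TCA CTT CAT ATG CCG GTT AGA CAT GCA GCG — no ATG→stop ORF.
Frame +2: GCC TAC TGA CAC CCC GGA CTC ATA TCT CAC ATT CAC TTC ATA TGC CGG TTA GAC ATG CAG CGG — no ATG→stop ORF.
Frame +3: CCT ACT GAC ACC CCG GAC TCA TAT CTC ACA TTC ACT TCA TAT GCC GGT TAG ACA TGC AGC — no ATG→stop ORF.
Frame -1: CCG CTG CAT GTC TAA CCG GCA TAT GAA GTG AAT GTG AGA TAT GAG TCC GGG GTG TCA GTA GGC — no ATG→stop ORF.
Frame -2: CGC TGC ATG TCT AAC CGG CAT ATG AAG TGA ATG TGA GAT ATG AGT CCG GGG TGT CAG TAG GCA — ATG at 8, stop TGA at 29 → 24 nt; ATG at 23, stop TGA at 29 → 9 nt; ATG at 32, stop TGA at 35 → 6 nt; ATG at 41, stop TAG at 59 → 21 nt.
Frame -3: GCT GCA TGT CTA ACC GGC ATA TGA AGT GAA TGT GAG ATA TGA GTC CGG GGT GTC AGT AGG — no ATG→stop ORF.
ORFs ≥ 3 codons: frame -2 8–31 (8 codons), frame -2 23–31 (3 codons), frame -2 41–61 (7 codons). Count = 3.

3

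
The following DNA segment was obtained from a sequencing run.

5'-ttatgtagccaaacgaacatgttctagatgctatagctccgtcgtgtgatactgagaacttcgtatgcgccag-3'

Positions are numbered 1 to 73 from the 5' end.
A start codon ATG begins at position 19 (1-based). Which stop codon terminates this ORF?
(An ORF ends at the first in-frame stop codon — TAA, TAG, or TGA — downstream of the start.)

TAG

Codons from position 19: ATG (19–21), TTC (22–24), TAG (25–27).
The first in-frame stop codon is TAG.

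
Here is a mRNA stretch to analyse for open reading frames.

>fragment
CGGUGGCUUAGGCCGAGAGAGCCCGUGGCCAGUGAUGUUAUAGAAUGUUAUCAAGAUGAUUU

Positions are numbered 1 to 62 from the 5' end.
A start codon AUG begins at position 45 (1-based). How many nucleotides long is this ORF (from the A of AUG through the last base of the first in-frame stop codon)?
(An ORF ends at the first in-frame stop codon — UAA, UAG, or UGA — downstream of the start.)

15

Codons from position 45: AUG (45–47), UUA (48–50), UCA (51–53), AGA (54–56), UGA (57–59).
UGA is the first in-frame stop; ORF spans 45–59, 15 nucleotides.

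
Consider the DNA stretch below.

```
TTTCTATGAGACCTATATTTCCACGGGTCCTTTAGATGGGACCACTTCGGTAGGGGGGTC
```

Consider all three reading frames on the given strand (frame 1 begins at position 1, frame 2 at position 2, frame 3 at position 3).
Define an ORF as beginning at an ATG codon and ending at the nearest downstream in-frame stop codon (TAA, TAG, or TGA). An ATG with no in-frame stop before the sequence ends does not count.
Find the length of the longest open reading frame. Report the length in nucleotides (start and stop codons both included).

30

Frame 1: TTT CTA TGA GAC CTA TAT TTC CAC GGG TCC TTT AGA TGG GAC CAC TTC GGT AGG GGG GTC — no ATG→stop ORF.
Frame 2: TTC TAT GAG ACC TAT ATT TCC ACG GGT CCT TTA GAT GGG ACC ACT TCG GTA GGG GGG — no ATG→stop ORF.
Frame 3: TCT ATG AGA CCT ATA TTT CCA CGG GTC CTT TAG ATG GGA CCA CTT CGG TAG GGG GGT — ATG at 6, stop TAG at 33 → 30 nt; ATG at 36, stop TAG at 51 → 18 nt.
Longest: frame 3, positions 6–35, 30 nt = 10 codons = 9 aa. → 30 nucleotides.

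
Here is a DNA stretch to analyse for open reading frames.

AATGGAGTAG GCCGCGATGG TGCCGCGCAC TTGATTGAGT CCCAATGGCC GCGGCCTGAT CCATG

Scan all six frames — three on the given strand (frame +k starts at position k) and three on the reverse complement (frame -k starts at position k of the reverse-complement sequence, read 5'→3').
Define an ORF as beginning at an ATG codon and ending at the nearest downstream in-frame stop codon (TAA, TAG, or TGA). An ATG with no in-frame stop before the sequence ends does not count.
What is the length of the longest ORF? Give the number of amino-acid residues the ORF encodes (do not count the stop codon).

Reverse complement (5'→3'): CATGGATCAGGCCGCGGCCATTGGGACTCAATCAAGTGCGCGGCACCATCGCGGCCTACTCCATT
Frame +1: AAT GGA GTA GGC CGC GAT GGT GCC GCG CAC TTG ATT GAG TCC CAA TGG CCG CGG CCT GAT CCA — no ATG→stop ORF.
Frame +2: ATG GAG TAG GCC GCG ATG GTG CCG CGC ACT TGA TTG AGT CCC AAT GGC CGC GGC CTG ATC CAT — ATG at 2, stop TAG at 8 → 9 nt; ATG at 17, stop TGA at 32 → 18 nt.
Frame +3: TGG AGT AGG CCG CGA TGG TGC CGC GCA CTT GAT TGA GTC CCA ATG GCC GCG GCC TGA TCC ATG — ATG at 45, stop TGA at 57 → 15 nt.
Frame -1: CAT GGA TCA GGC CGC GGC CAT TGG GAC TCA ATC AAG TGC GCG GCA CCA TCG CGG CCT ACT CCA — no ATG→stop ORF.
Frame -2: ATG GAT CAG GCC GCG GCC ATT GGG ACT CAA TCA AGT GCG CGG CAC CAT CGC GGC CTA CTC CAT — no ATG→stop ORF.
Frame -3: TGG ATC AGG CCG CGG CCA TTG GGA CTC AAT CAA GTG CGC GGC ACC ATC GCG GCC TAC TCC ATT — no ATG→stop ORF.
Longest: frame +2, positions 17–34, 18 nt = 6 codons = 5 aa. → 5 amino acids.

5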